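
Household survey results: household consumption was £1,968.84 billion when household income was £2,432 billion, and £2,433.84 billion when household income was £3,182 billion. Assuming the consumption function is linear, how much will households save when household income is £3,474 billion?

S = 859.12

MPC = (2433.84 − 1968.84)/(3182 − 2432) = 465/750 = 0.62
a = 1968.84 − 0.62(2432) = 1968.84 − 1507.84 = 461
C = 461 + 0.62(3474) = 2614.88
S = 3474 − 2614.88 = 859.12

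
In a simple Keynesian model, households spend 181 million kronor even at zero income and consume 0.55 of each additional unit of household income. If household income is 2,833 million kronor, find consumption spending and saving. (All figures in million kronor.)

C = 181 + 0.55(2833) = 181 + 1558.15 = 1739.15
S = Y − C = 2833 − 1739.15 = 1093.85

C = 1739.15; S = 1093.85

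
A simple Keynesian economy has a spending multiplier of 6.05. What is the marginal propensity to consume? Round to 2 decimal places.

k = 1/(1 − MPC), so 1 − MPC = 1/k = 1/6.05 = 0.1653
MPC = 1 − 0.1653 = 0.83

MPC = 0.83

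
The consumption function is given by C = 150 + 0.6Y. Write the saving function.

S = -150 + 0.4Y

S = Y − C = Y − (150 + 0.6Y) = -150 + (1 − 0.6)Y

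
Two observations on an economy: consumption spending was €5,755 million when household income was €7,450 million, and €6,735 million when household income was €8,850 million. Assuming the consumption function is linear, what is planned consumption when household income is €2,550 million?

MPC = (6735 − 5755)/(8850 − 7450) = 980/1400 = 0.7
a = 5755 − 0.7(7450) = 5755 − 5215 = 540
C = 540 + 0.7(2550) = 540 + 1785 = 2325

C = 2325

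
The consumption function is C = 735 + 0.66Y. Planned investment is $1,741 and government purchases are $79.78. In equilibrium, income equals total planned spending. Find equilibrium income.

Y = 7517

Y = C + I + G = 735 + 0.66Y + 1741 + 79.78
Y − 0.66Y = 2555.78
0.34Y = 2555.78, so Y = 2555.78/0.34 = 7517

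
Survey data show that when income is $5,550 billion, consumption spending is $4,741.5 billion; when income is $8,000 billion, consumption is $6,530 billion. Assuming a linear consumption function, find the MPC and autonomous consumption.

MPC = 0.73; a = 690

MPC = ΔC/ΔY = (6530 − 4741.5)/(8000 − 5550) = 1788.5/2450 = 0.73
a = C − MPC·Y = 4741.5 − 0.73(5550) = 4741.5 − 4051.5 = 690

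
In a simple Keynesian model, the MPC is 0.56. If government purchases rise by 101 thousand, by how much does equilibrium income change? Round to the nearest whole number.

The multiplier is 1/(1 − MPC) = 1/0.44.
ΔY = 101/0.44 = 229.55 ≈ 230

ΔY ≈ 230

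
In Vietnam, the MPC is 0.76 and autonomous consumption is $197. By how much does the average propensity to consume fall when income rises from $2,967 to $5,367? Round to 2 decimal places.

ΔAPC = 0.03

At Y = 2967: C = 197 + 0.76(2967) = 2451.92, APC = 2451.92/2967 = 0.826
At Y = 5367: C = 4275.92, APC = 4275.92/5367 = 0.797
Fall in APC = 0.826 − 0.797 = 0.029 ≈ 0.03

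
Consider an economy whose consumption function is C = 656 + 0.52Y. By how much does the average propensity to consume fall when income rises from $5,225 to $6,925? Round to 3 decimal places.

ΔAPC = 0.031

At Y = 5225: C = 656 + 0.52(5225) = 3373, APC = 3373/5225 = 0.6456
At Y = 6925: C = 4257, APC = 4257/6925 = 0.6147
Fall in APC = 0.6456 − 0.6147 = 0.0309 ≈ 0.031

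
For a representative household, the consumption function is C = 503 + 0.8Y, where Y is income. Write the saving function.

S = -503 + 0.2Y

S = Y − C = Y − (503 + 0.8Y) = -503 + (1 − 0.8)Y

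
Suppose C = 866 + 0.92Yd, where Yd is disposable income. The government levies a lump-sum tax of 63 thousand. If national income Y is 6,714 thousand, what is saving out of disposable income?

Yd = Y − T = 6714 − 63 = 6651
C = 866 + 0.92(6651) = 866 + 6118.92 = 6984.92
S = Yd − C = 6651 − 6984.92 = -333.92

S = -333.92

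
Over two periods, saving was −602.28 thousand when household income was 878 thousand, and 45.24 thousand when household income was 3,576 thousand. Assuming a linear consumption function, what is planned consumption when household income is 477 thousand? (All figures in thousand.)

MPS = ΔS/ΔY = (45.24 − (-602.28))/(3576 − 878) = 647.52/2698 = 0.24
MPC = 1 − MPS = 0.76
Autonomous saving = -602.28 − 0.24(878) = -813, so a = 813
C = 813 + 0.76(477) = 813 + 362.52 = 1175.52

C = 1175.52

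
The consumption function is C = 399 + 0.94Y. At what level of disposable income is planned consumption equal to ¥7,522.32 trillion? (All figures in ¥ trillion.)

Y = 7578

399 + 0.94Y = 7522.32
0.94Y = 7123.32, so Y = 7123.32/0.94 = 7578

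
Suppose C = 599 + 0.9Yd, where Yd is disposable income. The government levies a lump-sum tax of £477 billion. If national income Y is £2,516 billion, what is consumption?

C = 2434.1

Yd = Y − T = 2516 − 477 = 2039
C = 599 + 0.9(2039) = 599 + 1835.1 = 2434.1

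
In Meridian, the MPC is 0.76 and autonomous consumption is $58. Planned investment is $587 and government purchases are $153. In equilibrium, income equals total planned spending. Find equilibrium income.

Y = C + I + G = 58 + 0.76Y + 587 + 153
Y − 0.76Y = 798
0.24Y = 798, so Y = 798/0.24 = 3325

Y = 3325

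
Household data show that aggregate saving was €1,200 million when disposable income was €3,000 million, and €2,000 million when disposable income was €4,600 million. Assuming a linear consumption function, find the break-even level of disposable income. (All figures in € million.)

Y = 600

MPS = ΔS/ΔY = (2000 − 1200)/(4600 − 3000) = 800/1600 = 0.5
MPC = 1 − MPS = 0.5
From S(3000) = 1200: −a + 0.5(3000) = 1200, so a = 1500 − 1200 = 300
Break-even (S = 0): Y = a/MPS = 300/0.5 = 600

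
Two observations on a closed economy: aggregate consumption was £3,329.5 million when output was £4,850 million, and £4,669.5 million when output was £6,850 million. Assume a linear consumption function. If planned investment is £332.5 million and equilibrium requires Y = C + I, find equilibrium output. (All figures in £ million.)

MPC = (4669.5 − 3329.5)/(6850 − 4850) = 1340/2000 = 0.67
a = 3329.5 − 0.67(4850) = 80
Equilibrium: Y = 80 + 0.67Y + 332.5
0.33Y = 412.5, so Y = 412.5/0.33 = 1250

Y = 1250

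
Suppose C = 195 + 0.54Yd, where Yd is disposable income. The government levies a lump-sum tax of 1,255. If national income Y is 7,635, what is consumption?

Yd = Y − T = 7635 − 1255 = 6380
C = 195 + 0.54(6380) = 195 + 3445.2 = 3640.2

C = 3640.2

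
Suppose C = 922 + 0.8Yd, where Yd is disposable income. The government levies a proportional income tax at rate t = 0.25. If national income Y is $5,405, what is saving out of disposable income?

S = -111.25

Yd = (1 − 0.25)(5405) = 0.75(5405) = 4053.75
C = 922 + 0.8(4053.75) = 922 + 3243 = 4165
S = Yd − C = 4053.75 − 4165 = -111.25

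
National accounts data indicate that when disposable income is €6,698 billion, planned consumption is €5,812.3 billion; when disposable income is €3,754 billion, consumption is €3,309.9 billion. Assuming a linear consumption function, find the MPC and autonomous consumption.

MPC = ΔC/ΔY = (5812.3 − 3309.9)/(6698 − 3754) = 2502.4/2944 = 0.85
a = C − MPC·Y = 3309.9 − 0.85(3754) = 3309.9 − 3190.9 = 119

MPC = 0.85; a = 119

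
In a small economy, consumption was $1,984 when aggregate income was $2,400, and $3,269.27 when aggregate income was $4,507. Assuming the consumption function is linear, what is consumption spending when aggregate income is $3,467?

MPC = (3269.27 − 1984)/(4507 − 2400) = 1285.27/2107 = 0.61
a = 1984 − 0.61(2400) = 1984 − 1464 = 520
C = 520 + 0.61(3467) = 520 + 2114.87 = 2634.87

C = 2634.87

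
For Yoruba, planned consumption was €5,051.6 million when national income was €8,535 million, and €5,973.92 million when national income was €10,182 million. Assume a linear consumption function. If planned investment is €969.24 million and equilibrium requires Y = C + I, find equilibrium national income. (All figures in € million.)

MPC = (5973.92 − 5051.6)/(10182 − 8535) = 922.32/1647 = 0.56
a = 5051.6 − 0.56(8535) = 272
Equilibrium: Y = 272 + 0.56Y + 969.24
0.44Y = 1241.24, so Y = 1241.24/0.44 = 2821

Y = 2821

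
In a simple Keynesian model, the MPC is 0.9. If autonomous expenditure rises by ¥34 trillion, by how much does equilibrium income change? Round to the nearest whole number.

The multiplier is 1/(1 − MPC) = 1/0.1.
ΔY = 34/0.1 = 340.00 ≈ 340

ΔY ≈ 340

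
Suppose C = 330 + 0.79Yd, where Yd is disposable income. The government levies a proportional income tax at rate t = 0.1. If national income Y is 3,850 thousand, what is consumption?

Yd = (1 − 0.1)(3850) = 0.9(3850) = 3465
C = 330 + 0.79(3465) = 330 + 2737.35 = 3067.35

C = 3067.35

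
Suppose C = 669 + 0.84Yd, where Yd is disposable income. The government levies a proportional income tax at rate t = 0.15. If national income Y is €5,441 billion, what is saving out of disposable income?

Yd = (1 − 0.15)(5441) = 0.85(5441) = 4624.85
C = 669 + 0.84(4624.85) = 669 + 3884.874 = 4553.874
S = Yd − C = 4624.85 − 4553.874 = 70.976

S = 70.976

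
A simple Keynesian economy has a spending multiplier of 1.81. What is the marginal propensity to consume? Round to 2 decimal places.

k = 1/(1 − MPC), so 1 − MPC = 1/k = 1/1.81 = 0.5525
MPC = 1 − 0.5525 = 0.45

MPC = 0.45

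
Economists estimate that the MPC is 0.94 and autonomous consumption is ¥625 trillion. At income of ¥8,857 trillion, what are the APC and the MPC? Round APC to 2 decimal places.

MPC = 0.94 (the slope of the consumption function)
C = 625 + 0.94(8857) = 8950.58, so APC = 8950.58/8857 = 1.01

APC = 1.01; MPC = 0.94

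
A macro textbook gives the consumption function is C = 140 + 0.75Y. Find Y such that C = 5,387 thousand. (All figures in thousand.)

140 + 0.75Y = 5387
0.75Y = 5247, so Y = 5247/0.75 = 6996

Y = 6996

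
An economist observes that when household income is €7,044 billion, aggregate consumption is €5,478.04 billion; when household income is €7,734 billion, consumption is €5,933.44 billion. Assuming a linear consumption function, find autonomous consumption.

MPC = ΔC/ΔY = (5933.44 − 5478.04)/(7734 − 7044) = 455.4/690 = 0.66
a = C − MPC·Y = 5478.04 − 0.66(7044) = 5478.04 − 4649.04 = 829

a = 829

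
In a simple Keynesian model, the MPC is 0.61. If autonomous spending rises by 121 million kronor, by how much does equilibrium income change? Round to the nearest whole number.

The multiplier is 1/(1 − MPC) = 1/0.39.
ΔY = 121/0.39 = 310.26 ≈ 310

ΔY ≈ 310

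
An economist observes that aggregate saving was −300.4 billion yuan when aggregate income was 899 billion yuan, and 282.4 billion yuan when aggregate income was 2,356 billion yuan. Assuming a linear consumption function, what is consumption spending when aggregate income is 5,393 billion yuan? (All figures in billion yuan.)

C = 3895.8

MPS = ΔS/ΔY = (282.4 − (-300.4))/(2356 − 899) = 582.8/1457 = 0.4
MPC = 1 − MPS = 0.6
Autonomous saving = -300.4 − 0.4(899) = -660, so a = 660
C = 660 + 0.6(5393) = 660 + 3235.8 = 3895.8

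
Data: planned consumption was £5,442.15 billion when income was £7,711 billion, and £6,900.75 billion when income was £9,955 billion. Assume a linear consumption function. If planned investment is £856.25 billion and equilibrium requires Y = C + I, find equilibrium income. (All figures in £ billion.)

MPC = (6900.75 − 5442.15)/(9955 − 7711) = 1458.6/2244 = 0.65
a = 5442.15 − 0.65(7711) = 430
Equilibrium: Y = 430 + 0.65Y + 856.25
0.35Y = 1286.25, so Y = 1286.25/0.35 = 3675

Y = 3675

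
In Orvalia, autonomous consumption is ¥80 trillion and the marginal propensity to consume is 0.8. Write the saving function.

S = -80 + 0.2Y

S = Y − C = Y − (80 + 0.8Y) = -80 + (1 − 0.8)Y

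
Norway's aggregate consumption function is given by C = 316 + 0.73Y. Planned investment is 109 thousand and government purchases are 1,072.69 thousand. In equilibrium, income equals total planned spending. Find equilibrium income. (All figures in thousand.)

Y = 5547

Y = C + I + G = 316 + 0.73Y + 109 + 1072.69
Y − 0.73Y = 1497.69
0.27Y = 1497.69, so Y = 1497.69/0.27 = 5547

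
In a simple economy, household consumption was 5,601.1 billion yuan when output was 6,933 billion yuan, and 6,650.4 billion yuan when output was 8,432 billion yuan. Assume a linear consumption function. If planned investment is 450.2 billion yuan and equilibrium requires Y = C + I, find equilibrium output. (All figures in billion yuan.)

Y = 3994

MPC = (6650.4 − 5601.1)/(8432 − 6933) = 1049.3/1499 = 0.7
a = 5601.1 − 0.7(6933) = 748
Equilibrium: Y = 748 + 0.7Y + 450.2
0.3Y = 1198.2, so Y = 1198.2/0.3 = 3994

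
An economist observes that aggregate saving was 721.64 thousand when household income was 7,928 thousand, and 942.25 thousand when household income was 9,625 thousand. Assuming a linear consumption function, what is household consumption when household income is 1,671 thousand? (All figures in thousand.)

C = 1762.77

MPS = ΔS/ΔY = (942.25 − 721.64)/(9625 − 7928) = 220.61/1697 = 0.13
MPC = 1 − MPS = 0.87
Autonomous saving = 721.64 − 0.13(7928) = -309, so a = 309
C = 309 + 0.87(1671) = 309 + 1453.77 = 1762.77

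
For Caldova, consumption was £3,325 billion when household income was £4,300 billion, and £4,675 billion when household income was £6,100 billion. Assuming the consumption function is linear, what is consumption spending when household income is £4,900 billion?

MPC = (4675 − 3325)/(6100 − 4300) = 1350/1800 = 0.75
a = 3325 − 0.75(4300) = 3325 − 3225 = 100
C = 100 + 0.75(4900) = 100 + 3675 = 3775

C = 3775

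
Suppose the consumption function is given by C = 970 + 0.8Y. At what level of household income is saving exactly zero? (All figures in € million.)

At break-even, C = Y: 970 + 0.8Y = Y
0.2Y = 970, so Y = 970/0.2 = 4850

Y = 4850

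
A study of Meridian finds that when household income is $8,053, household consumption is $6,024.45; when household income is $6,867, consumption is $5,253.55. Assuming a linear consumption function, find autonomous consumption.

MPC = ΔC/ΔY = (6024.45 − 5253.55)/(8053 − 6867) = 770.9/1186 = 0.65
a = C − MPC·Y = 5253.55 − 0.65(6867) = 5253.55 − 4463.55 = 790

a = 790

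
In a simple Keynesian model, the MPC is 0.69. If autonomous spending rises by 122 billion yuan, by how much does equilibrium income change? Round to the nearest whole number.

The multiplier is 1/(1 − MPC) = 1/0.31.
ΔY = 122/0.31 = 393.55 ≈ 394

ΔY ≈ 394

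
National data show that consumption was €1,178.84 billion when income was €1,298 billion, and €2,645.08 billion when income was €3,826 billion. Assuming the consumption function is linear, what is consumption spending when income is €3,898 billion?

C = 2686.84

MPC = (2645.08 − 1178.84)/(3826 − 1298) = 1466.24/2528 = 0.58
a = 1178.84 − 0.58(1298) = 1178.84 − 752.84 = 426
C = 426 + 0.58(3898) = 426 + 2260.84 = 2686.84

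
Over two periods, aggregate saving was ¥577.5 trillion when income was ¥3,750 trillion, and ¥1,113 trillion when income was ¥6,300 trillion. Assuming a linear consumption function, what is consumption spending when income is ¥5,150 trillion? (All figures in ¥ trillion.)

C = 4278.5

MPS = ΔS/ΔY = (1113 − 577.5)/(6300 − 3750) = 535.5/2550 = 0.21
MPC = 1 − MPS = 0.79
Autonomous saving = 577.5 − 0.21(3750) = -210, so a = 210
C = 210 + 0.79(5150) = 210 + 4068.5 = 4278.5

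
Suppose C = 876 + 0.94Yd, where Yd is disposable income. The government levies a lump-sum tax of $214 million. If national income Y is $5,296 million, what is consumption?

Yd = Y − T = 5296 − 214 = 5082
C = 876 + 0.94(5082) = 876 + 4777.08 = 5653.08

C = 5653.08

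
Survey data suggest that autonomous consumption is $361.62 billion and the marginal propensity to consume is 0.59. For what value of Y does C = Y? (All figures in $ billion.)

At break-even, C = Y: 361.62 + 0.59Y = Y
0.41Y = 361.62, so Y = 361.62/0.41 = 882

Y = 882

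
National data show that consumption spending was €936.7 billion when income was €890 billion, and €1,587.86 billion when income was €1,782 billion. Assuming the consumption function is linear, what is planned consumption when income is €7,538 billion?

MPC = (1587.86 − 936.7)/(1782 − 890) = 651.16/892 = 0.73
a = 936.7 − 0.73(890) = 936.7 − 649.7 = 287
C = 287 + 0.73(7538) = 287 + 5502.74 = 5789.74

C = 5789.74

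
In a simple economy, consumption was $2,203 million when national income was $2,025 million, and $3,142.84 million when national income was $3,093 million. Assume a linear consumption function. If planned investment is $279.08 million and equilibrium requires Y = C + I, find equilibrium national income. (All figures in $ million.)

Y = 5834

MPC = (3142.84 − 2203)/(3093 − 2025) = 939.84/1068 = 0.88
a = 2203 − 0.88(2025) = 421
Equilibrium: Y = 421 + 0.88Y + 279.08
0.12Y = 700.08, so Y = 700.08/0.12 = 5834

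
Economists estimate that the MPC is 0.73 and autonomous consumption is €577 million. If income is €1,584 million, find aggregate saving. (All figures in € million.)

S = -149.32

C = 577 + 0.73(1584) = 577 + 1156.32 = 1733.32
S = Y − C = 1584 − 1733.32 = -149.32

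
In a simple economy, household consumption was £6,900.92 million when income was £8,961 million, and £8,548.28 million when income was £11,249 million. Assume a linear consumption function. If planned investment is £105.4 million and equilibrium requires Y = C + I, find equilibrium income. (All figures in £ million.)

MPC = (8548.28 − 6900.92)/(11249 − 8961) = 1647.36/2288 = 0.72
a = 6900.92 − 0.72(8961) = 449
Equilibrium: Y = 449 + 0.72Y + 105.4
0.28Y = 554.4, so Y = 554.4/0.28 = 1980

Y = 1980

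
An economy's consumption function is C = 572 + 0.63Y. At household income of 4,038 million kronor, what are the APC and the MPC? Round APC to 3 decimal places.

APC = 0.772; MPC = 0.63

MPC = 0.63 (the slope of the consumption function)
C = 572 + 0.63(4038) = 3115.94, so APC = 3115.94/4038 = 0.772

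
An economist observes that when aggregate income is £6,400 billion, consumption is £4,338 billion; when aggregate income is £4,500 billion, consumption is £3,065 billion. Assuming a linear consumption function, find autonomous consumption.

a = 50

MPC = ΔC/ΔY = (4338 − 3065)/(6400 − 4500) = 1273/1900 = 0.67
a = C − MPC·Y = 3065 − 0.67(4500) = 3065 − 3015 = 50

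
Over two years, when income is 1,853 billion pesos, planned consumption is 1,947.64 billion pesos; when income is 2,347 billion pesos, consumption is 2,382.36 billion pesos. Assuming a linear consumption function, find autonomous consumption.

a = 317

MPC = ΔC/ΔY = (2382.36 − 1947.64)/(2347 − 1853) = 434.72/494 = 0.88
a = C − MPC·Y = 1947.64 − 0.88(1853) = 1947.64 − 1630.64 = 317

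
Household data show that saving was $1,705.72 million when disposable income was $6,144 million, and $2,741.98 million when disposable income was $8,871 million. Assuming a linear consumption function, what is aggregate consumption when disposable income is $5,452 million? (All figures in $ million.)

MPS = ΔS/ΔY = (2741.98 − 1705.72)/(8871 − 6144) = 1036.26/2727 = 0.38
MPC = 1 − MPS = 0.62
Autonomous saving = 1705.72 − 0.38(6144) = -629, so a = 629
C = 629 + 0.62(5452) = 629 + 3380.24 = 4009.24

C = 4009.24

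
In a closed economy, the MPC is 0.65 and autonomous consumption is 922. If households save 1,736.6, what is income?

S = Y − C = -922 + 0.35Y
-922 + 0.35Y = 1736.6, so 0.35Y = 2658.6 and Y = 7596

Y = 7596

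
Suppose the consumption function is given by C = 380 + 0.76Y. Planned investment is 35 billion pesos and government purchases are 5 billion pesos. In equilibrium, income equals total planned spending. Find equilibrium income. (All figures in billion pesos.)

Y = 1750

Y = C + I + G = 380 + 0.76Y + 35 + 5
Y − 0.76Y = 420
0.24Y = 420, so Y = 420/0.24 = 1750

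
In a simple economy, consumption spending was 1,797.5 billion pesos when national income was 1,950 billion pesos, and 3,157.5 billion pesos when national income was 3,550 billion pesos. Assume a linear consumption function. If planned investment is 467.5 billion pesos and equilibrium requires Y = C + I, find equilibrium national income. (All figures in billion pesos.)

MPC = (3157.5 − 1797.5)/(3550 − 1950) = 1360/1600 = 0.85
a = 1797.5 − 0.85(1950) = 140
Equilibrium: Y = 140 + 0.85Y + 467.5
0.15Y = 607.5, so Y = 607.5/0.15 = 4050

Y = 4050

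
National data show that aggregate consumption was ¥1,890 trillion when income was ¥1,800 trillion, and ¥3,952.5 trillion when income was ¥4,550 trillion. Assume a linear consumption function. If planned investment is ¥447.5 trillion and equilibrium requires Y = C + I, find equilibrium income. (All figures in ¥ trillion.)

MPC = (3952.5 − 1890)/(4550 − 1800) = 2062.5/2750 = 0.75
a = 1890 − 0.75(1800) = 540
Equilibrium: Y = 540 + 0.75Y + 447.5
0.25Y = 987.5, so Y = 987.5/0.25 = 3950

Y = 3950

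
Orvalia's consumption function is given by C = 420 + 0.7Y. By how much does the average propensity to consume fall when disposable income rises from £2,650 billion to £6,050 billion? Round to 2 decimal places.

ΔAPC = 0.09

At Y = 2650: C = 420 + 0.7(2650) = 2275, APC = 2275/2650 = 0.858
At Y = 6050: C = 4655, APC = 4655/6050 = 0.769
Fall in APC = 0.858 − 0.769 = 0.089 ≈ 0.09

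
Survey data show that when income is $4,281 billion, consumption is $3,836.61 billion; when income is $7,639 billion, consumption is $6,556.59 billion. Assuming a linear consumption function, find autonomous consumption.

a = 369

MPC = ΔC/ΔY = (6556.59 − 3836.61)/(7639 − 4281) = 2719.98/3358 = 0.81
a = C − MPC·Y = 3836.61 − 0.81(4281) = 3836.61 − 3467.61 = 369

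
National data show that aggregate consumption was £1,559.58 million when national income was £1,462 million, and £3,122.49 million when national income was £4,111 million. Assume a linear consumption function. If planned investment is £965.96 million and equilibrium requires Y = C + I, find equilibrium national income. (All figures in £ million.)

Y = 4056

MPC = (3122.49 − 1559.58)/(4111 − 1462) = 1562.91/2649 = 0.59
a = 1559.58 − 0.59(1462) = 697
Equilibrium: Y = 697 + 0.59Y + 965.96
0.41Y = 1662.96, so Y = 1662.96/0.41 = 4056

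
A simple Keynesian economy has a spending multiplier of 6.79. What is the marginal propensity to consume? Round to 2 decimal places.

MPC = 0.85

k = 1/(1 − MPC), so 1 − MPC = 1/k = 1/6.79 = 0.1473
MPC = 1 − 0.1473 = 0.85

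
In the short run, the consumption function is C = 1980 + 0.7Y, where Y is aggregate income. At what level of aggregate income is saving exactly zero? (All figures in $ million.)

At break-even, C = Y: 1980 + 0.7Y = Y
0.3Y = 1980, so Y = 1980/0.3 = 6600

Y = 6600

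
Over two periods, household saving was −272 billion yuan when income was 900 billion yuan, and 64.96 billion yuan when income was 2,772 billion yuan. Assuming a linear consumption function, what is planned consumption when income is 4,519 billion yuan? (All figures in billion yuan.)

MPS = ΔS/ΔY = (64.96 − (-272))/(2772 − 900) = 336.96/1872 = 0.18
MPC = 1 − MPS = 0.82
Autonomous saving = -272 − 0.18(900) = -434, so a = 434
C = 434 + 0.82(4519) = 434 + 3705.58 = 4139.58

C = 4139.58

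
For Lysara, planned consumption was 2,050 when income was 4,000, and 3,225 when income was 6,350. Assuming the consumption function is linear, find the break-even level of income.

MPC = (3225 − 2050)/(6350 − 4000) = 1175/2350 = 0.5
a = 2050 − 0.5(4000) = 2050 − 2000 = 50
Break-even: Y = a/(1−MPC) = 50/0.5 = 100

Y = 100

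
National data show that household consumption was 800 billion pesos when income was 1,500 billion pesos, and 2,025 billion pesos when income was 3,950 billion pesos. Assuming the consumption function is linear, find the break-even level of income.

Y = 100

MPC = (2025 − 800)/(3950 − 1500) = 1225/2450 = 0.5
a = 800 − 0.5(1500) = 800 − 750 = 50
Break-even: Y = a/(1−MPC) = 50/0.5 = 100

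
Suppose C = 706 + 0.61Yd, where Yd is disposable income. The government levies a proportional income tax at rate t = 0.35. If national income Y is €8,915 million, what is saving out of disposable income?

Yd = (1 − 0.35)(8915) = 0.65(8915) = 5794.75
C = 706 + 0.61(5794.75) = 706 + 3534.7975 = 4240.7975
S = Yd − C = 5794.75 − 4240.7975 = 1553.9525

S = 1553.9525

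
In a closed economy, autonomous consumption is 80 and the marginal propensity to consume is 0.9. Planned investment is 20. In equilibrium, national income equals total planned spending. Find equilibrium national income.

Y = C + I = 80 + 0.9Y + 20
Y − 0.9Y = 100
0.1Y = 100, so Y = 100/0.1 = 1000

Y = 1000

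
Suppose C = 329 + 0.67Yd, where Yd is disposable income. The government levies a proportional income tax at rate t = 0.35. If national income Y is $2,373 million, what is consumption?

Yd = (1 − 0.35)(2373) = 0.65(2373) = 1542.45
C = 329 + 0.67(1542.45) = 329 + 1033.4415 = 1362.4415

C = 1362.4415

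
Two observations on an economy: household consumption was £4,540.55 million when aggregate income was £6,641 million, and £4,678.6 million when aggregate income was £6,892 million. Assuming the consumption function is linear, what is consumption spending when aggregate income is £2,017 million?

MPC = (4678.6 − 4540.55)/(6892 − 6641) = 138.05/251 = 0.55
a = 4540.55 − 0.55(6641) = 4540.55 − 3652.55 = 888
C = 888 + 0.55(2017) = 888 + 1109.35 = 1997.35

C = 1997.35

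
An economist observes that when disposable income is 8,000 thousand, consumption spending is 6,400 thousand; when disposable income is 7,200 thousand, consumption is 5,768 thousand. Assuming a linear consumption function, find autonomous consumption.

a = 80

MPC = ΔC/ΔY = (6400 − 5768)/(8000 − 7200) = 632/800 = 0.79
a = C − MPC·Y = 5768 − 0.79(7200) = 5768 − 5688 = 80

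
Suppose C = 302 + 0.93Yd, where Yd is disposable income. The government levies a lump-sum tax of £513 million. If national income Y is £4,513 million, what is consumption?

C = 4022

Yd = Y − T = 4513 − 513 = 4000
C = 302 + 0.93(4000) = 302 + 3720 = 4022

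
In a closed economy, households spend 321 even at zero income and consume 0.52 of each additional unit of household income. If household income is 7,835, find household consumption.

C = 4395.2

C = 321 + 0.52(7835) = 321 + 4074.2 = 4395.2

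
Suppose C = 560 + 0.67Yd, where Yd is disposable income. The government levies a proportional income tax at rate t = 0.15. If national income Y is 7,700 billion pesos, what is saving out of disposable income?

Yd = (1 − 0.15)(7700) = 0.85(7700) = 6545
C = 560 + 0.67(6545) = 560 + 4385.15 = 4945.15
S = Yd − C = 6545 − 4945.15 = 1599.85

S = 1599.85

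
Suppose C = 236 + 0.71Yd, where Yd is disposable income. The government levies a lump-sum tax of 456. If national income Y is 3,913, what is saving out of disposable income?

S = 766.53

Yd = Y − T = 3913 − 456 = 3457
C = 236 + 0.71(3457) = 236 + 2454.47 = 2690.47
S = Yd − C = 3457 − 2690.47 = 766.53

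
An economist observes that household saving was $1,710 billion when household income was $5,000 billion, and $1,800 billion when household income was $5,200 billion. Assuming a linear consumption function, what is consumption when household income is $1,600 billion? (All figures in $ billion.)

MPS = ΔS/ΔY = (1800 − 1710)/(5200 − 5000) = 90/200 = 0.45
MPC = 1 − MPS = 0.55
Autonomous saving = 1710 − 0.45(5000) = -540, so a = 540
C = 540 + 0.55(1600) = 540 + 880 = 1420

C = 1420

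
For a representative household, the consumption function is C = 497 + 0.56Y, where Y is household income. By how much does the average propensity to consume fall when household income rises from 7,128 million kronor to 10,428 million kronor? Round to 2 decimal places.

At Y = 7128: C = 497 + 0.56(7128) = 4488.68, APC = 4488.68/7128 = 0.630
At Y = 10428: C = 6336.68, APC = 6336.68/10428 = 0.608
Fall in APC = 0.630 − 0.608 = 0.022 ≈ 0.02

ΔAPC = 0.02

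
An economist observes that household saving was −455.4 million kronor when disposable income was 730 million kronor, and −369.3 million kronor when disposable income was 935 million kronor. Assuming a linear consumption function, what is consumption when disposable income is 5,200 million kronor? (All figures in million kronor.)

C = 3778

MPS = ΔS/ΔY = (-369.3 − (-455.4))/(935 − 730) = 86.1/205 = 0.42
MPC = 1 − MPS = 0.58
Autonomous saving = -455.4 − 0.42(730) = -762, so a = 762
C = 762 + 0.58(5200) = 762 + 3016 = 3778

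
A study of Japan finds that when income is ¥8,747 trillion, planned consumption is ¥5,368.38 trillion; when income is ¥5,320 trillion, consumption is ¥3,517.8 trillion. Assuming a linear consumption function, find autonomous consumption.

MPC = ΔC/ΔY = (5368.38 − 3517.8)/(8747 − 5320) = 1850.58/3427 = 0.54
a = C − MPC·Y = 3517.8 − 0.54(5320) = 3517.8 − 2872.8 = 645

a = 645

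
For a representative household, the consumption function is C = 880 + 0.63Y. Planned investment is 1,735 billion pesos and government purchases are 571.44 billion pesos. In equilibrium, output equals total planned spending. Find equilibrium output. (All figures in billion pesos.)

Y = 8612

Y = C + I + G = 880 + 0.63Y + 1735 + 571.44
Y − 0.63Y = 3186.44
0.37Y = 3186.44, so Y = 3186.44/0.37 = 8612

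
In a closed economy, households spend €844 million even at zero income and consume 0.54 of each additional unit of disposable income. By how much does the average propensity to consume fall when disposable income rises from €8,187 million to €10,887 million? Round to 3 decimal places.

At Y = 8187: C = 844 + 0.54(8187) = 5264.98, APC = 5264.98/8187 = 0.6431
At Y = 10887: C = 6722.98, APC = 6722.98/10887 = 0.6175
Fall in APC = 0.6431 − 0.6175 = 0.0256 ≈ 0.026

ΔAPC = 0.026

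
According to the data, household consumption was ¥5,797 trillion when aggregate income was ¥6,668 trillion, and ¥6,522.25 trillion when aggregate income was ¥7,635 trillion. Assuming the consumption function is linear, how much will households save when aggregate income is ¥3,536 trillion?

S = 88

MPC = (6522.25 − 5797)/(7635 − 6668) = 725.25/967 = 0.75
a = 5797 − 0.75(6668) = 5797 − 5001 = 796
C = 796 + 0.75(3536) = 3448
S = 3536 − 3448 = 88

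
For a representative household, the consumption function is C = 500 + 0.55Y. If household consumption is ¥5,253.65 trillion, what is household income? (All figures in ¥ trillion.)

500 + 0.55Y = 5253.65
0.55Y = 4753.65, so Y = 4753.65/0.55 = 8643

Y = 8643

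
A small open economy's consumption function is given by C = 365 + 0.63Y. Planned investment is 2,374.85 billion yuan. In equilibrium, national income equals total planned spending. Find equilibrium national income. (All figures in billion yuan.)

Y = 7405

Y = C + I = 365 + 0.63Y + 2374.85
Y − 0.63Y = 2739.85
0.37Y = 2739.85, so Y = 2739.85/0.37 = 7405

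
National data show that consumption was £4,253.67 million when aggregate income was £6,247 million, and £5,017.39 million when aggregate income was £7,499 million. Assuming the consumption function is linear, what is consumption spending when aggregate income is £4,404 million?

C = 3129.44

MPC = (5017.39 − 4253.67)/(7499 − 6247) = 763.72/1252 = 0.61
a = 4253.67 − 0.61(6247) = 4253.67 − 3810.67 = 443
C = 443 + 0.61(4404) = 443 + 2686.44 = 3129.44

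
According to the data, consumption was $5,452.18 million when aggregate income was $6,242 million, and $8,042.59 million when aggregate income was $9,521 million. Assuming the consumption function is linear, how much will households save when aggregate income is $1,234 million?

MPC = (8042.59 − 5452.18)/(9521 − 6242) = 2590.41/3279 = 0.79
a = 5452.18 − 0.79(6242) = 5452.18 − 4931.18 = 521
C = 521 + 0.79(1234) = 1495.86
S = 1234 − 1495.86 = -261.86

S = -261.86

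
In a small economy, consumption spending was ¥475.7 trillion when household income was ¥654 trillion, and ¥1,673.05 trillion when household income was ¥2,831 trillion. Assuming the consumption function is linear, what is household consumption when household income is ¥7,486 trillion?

C = 4233.3

MPC = (1673.05 − 475.7)/(2831 − 654) = 1197.35/2177 = 0.55
a = 475.7 − 0.55(654) = 475.7 − 359.7 = 116
C = 116 + 0.55(7486) = 116 + 4117.3 = 4233.3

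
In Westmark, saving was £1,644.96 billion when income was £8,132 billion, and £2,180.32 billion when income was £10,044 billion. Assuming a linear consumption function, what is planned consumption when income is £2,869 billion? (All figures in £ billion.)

C = 2697.68

MPS = ΔS/ΔY = (2180.32 − 1644.96)/(10044 − 8132) = 535.36/1912 = 0.28
MPC = 1 − MPS = 0.72
Autonomous saving = 1644.96 − 0.28(8132) = -632, so a = 632
C = 632 + 0.72(2869) = 632 + 2065.68 = 2697.68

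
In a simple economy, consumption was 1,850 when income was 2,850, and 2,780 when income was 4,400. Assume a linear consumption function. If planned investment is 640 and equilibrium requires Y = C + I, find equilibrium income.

Y = 1950

MPC = (2780 − 1850)/(4400 − 2850) = 930/1550 = 0.6
a = 1850 − 0.6(2850) = 140
Equilibrium: Y = 140 + 0.6Y + 640
0.4Y = 780, so Y = 780/0.4 = 1950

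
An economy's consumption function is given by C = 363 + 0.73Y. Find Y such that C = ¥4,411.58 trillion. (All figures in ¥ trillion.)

363 + 0.73Y = 4411.58
0.73Y = 4048.58, so Y = 4048.58/0.73 = 5546

Y = 5546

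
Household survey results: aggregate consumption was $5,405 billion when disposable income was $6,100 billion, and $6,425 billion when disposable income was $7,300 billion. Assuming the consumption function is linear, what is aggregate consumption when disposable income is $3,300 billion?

C = 3025

MPC = (6425 − 5405)/(7300 − 6100) = 1020/1200 = 0.85
a = 5405 − 0.85(6100) = 5405 − 5185 = 220
C = 220 + 0.85(3300) = 220 + 2805 = 3025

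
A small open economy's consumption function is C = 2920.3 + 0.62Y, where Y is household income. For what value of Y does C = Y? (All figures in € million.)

Y = 7685

At break-even, C = Y: 2920.3 + 0.62Y = Y
0.38Y = 2920.3, so Y = 2920.3/0.38 = 7685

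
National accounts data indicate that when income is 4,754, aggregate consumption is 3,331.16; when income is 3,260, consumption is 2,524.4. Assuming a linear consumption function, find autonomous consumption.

MPC = ΔC/ΔY = (3331.16 − 2524.4)/(4754 − 3260) = 806.76/1494 = 0.54
a = C − MPC·Y = 2524.4 − 0.54(3260) = 2524.4 − 1760.4 = 764

a = 764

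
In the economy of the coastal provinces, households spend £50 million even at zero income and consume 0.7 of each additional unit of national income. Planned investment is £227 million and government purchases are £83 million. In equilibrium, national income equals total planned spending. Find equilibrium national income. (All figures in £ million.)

Y = C + I + G = 50 + 0.7Y + 227 + 83
Y − 0.7Y = 360
0.3Y = 360, so Y = 360/0.3 = 1200

Y = 1200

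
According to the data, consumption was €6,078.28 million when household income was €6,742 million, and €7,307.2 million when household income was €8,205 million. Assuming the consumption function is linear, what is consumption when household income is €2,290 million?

C = 2338.6

MPC = (7307.2 − 6078.28)/(8205 − 6742) = 1228.92/1463 = 0.84
a = 6078.28 − 0.84(6742) = 6078.28 − 5663.28 = 415
C = 415 + 0.84(2290) = 415 + 1923.6 = 2338.6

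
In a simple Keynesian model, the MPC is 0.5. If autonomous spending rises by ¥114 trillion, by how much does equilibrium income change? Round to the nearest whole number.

ΔY ≈ 228

The multiplier is 1/(1 − MPC) = 1/0.5.
ΔY = 114/0.5 = 228.00 ≈ 228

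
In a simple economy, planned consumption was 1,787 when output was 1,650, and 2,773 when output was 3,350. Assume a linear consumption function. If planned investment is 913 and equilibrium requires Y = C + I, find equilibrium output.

Y = 4150

MPC = (2773 − 1787)/(3350 − 1650) = 986/1700 = 0.58
a = 1787 − 0.58(1650) = 830
Equilibrium: Y = 830 + 0.58Y + 913
0.42Y = 1743, so Y = 1743/0.42 = 4150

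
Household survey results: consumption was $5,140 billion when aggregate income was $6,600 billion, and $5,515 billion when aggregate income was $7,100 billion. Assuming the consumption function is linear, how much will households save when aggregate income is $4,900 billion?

S = 1035

MPC = (5515 − 5140)/(7100 − 6600) = 375/500 = 0.75
a = 5140 − 0.75(6600) = 5140 − 4950 = 190
C = 190 + 0.75(4900) = 3865
S = 4900 − 3865 = 1035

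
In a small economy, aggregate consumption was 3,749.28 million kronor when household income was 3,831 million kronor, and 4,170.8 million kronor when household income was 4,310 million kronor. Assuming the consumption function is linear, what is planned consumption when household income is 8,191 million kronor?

MPC = (4170.8 − 3749.28)/(4310 − 3831) = 421.52/479 = 0.88
a = 3749.28 − 0.88(3831) = 3749.28 − 3371.28 = 378
C = 378 + 0.88(8191) = 378 + 7208.08 = 7586.08

C = 7586.08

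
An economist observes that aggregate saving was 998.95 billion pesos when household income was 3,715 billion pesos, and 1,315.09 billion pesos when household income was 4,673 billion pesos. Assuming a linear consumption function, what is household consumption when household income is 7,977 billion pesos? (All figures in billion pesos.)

MPS = ΔS/ΔY = (1315.09 − 998.95)/(4673 − 3715) = 316.14/958 = 0.33
MPC = 1 − MPS = 0.67
Autonomous saving = 998.95 − 0.33(3715) = -227, so a = 227
C = 227 + 0.67(7977) = 227 + 5344.59 = 5571.59

C = 5571.59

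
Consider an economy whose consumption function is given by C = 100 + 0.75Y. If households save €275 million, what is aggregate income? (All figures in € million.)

S = Y − C = -100 + 0.25Y
-100 + 0.25Y = 275, so 0.25Y = 375 and Y = 1500

Y = 1500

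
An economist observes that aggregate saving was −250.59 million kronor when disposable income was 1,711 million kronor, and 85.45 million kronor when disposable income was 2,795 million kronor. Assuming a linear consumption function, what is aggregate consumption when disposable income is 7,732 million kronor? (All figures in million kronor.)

MPS = ΔS/ΔY = (85.45 − (-250.59))/(2795 − 1711) = 336.04/1084 = 0.31
MPC = 1 − MPS = 0.69
Autonomous saving = -250.59 − 0.31(1711) = -781, so a = 781
C = 781 + 0.69(7732) = 781 + 5335.08 = 6116.08

C = 6116.08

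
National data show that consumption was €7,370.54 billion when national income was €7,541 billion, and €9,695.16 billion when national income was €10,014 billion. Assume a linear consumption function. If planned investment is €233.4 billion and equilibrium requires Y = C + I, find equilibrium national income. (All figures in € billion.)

MPC = (9695.16 − 7370.54)/(10014 − 7541) = 2324.62/2473 = 0.94
a = 7370.54 − 0.94(7541) = 282
Equilibrium: Y = 282 + 0.94Y + 233.4
0.06Y = 515.4, so Y = 515.4/0.06 = 8590

Y = 8590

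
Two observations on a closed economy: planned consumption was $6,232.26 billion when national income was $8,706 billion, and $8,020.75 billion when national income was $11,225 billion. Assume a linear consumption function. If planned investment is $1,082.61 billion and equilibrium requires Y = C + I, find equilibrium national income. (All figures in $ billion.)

MPC = (8020.75 − 6232.26)/(11225 − 8706) = 1788.49/2519 = 0.71
a = 6232.26 − 0.71(8706) = 51
Equilibrium: Y = 51 + 0.71Y + 1082.61
0.29Y = 1133.61, so Y = 1133.61/0.29 = 3909

Y = 3909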